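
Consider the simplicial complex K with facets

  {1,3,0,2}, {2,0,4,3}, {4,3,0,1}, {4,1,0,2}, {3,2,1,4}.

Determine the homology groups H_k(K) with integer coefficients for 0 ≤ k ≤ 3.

H_0 ≅ Z,  H_1 = 0,  H_2 = 0,  H_3 ≅ Z.

Take the total order 0 < 1 < 2 < 3 < 4 on the vertex set. Then K (dimension 3) consists of the simplices:

  0-simplices (5): [0], [1], [2], [3], [4]
  1-simplices (10): [0,1], [0,2], [0,3], [0,4], [1,2], [1,3], [1,4], [2,3], [2,4], [3,4]
  2-simplices (10): [0,1,2], [0,1,3], [0,1,4], [0,2,3], [0,2,4], [0,3,4], [1,2,3], [1,2,4], [1,3,4], [2,3,4]
  3-simplices (5): [0,1,2,3], [0,1,2,4], [0,1,3,4], [0,2,3,4], [1,2,3,4]

Hence C_0 ≅ Z^5, C_1 ≅ Z^10, C_2 ≅ Z^10, C_3 ≅ Z^5.

Boundary ∂_1: C_1 → C_0 sends each edge [p,q] (with p < q) to q − p. For instance
  ∂[0,1] = [1] − [0].
This gives a 5×10 integer matrix of rank 4; reducing to Smith normal form yields diagonal entries (1,1,1,1).

The boundary map ∂_2: C_2 → C_1 maps a triangle to the signed sum of its edges. For instance
  ∂[0,1,2] = [1,2] − [0,2] + [0,1],
  ∂[1,3,4] = [3,4] − [1,4] + [1,3].
The resulting 10×10 matrix has rank 6, and its Smith normal form has invariant factors (1,1,1,1,1,1).

∂_3: C_3 → C_2 sends each 3-simplex σ to the alternating sum Σ_i (−1)^i (σ with its i-th vertex removed). For instance
  ∂[0,1,2,3] = [1,2,3] − [0,2,3] + [0,1,3] − [0,1,2],
  ∂[1,2,3,4] = [2,3,4] − [1,3,4] + [1,2,4] − [1,2,3].
This gives a 10×5 integer matrix of rank 4; reducing to Smith normal form yields diagonal entries (1,1,1,1).

From H_k ≅ ker(∂_k) / im(∂_{k+1}) we obtain:

  H_0: rank C_0 − rank ∂_1 = 5 − 4 = 1, and the invariant factors of ∂_1 are all 1, so H_0 ≅ Z.
  H_1: rank ker ∂_1 − rank ∂_2 = (10 − 4) − 6 = 0, and the invariant factors of ∂_2 are all 1, so H_1 ≅ 0.
  H_2: rank ker ∂_2 − rank ∂_3 = (10 − 6) − 4 = 0, and the invariant factors of ∂_3 are all 1, so H_2 ≅ 0.
  H_3: rank ker ∂_3 − rank ∂_4 = (5 − 4) − 0 = 1, and there is no ∂_4, so H_3 ≅ Z.

As a check, the Euler characteristic is 5 − 10 + 10 − 5 = 0, which agrees with 1 − 0 + 0 − 1 = 0.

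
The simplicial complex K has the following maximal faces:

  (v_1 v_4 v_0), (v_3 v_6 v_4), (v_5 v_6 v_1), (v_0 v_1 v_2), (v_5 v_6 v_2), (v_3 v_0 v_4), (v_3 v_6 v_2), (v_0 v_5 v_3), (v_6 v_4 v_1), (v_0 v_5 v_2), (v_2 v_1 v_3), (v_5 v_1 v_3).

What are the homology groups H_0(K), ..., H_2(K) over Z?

H_0 ≅ Z,  H_1 ≅ Z/2,  H_2 = 0.

Take the total order v_0 < v_1 < v_2 < v_3 < v_4 < v_5 < v_6 on the vertex set. Then K (dimension 2) consists of the simplices:

  0-simplices (7): [v_0], [v_1], [v_2], [v_3], [v_4], [v_5], [v_6]
  1-simplices (18): (18 of them)
  2-simplices (12): (12 of them)

giving chain groups C_0 ≅ Z^7, C_1 ≅ Z^18, C_2 ≅ Z^12.

∂_1: C_1 → C_0 sends each edge [p,q] (with p < q) to q − p.
This gives a 7×18 integer matrix of rank 6; reducing to Smith normal form yields diagonal entries (1,1,1,1,1,1).

Boundary ∂_2: C_2 → C_1 acts by ∂[p,q,r] = [q,r] − [p,r] + [p,q]. For instance
  ∂[v_3,v_4,v_6] = [v_4,v_6] − [v_3,v_6] + [v_3,v_4],
  ∂[v_0,v_1,v_2] = [v_1,v_2] − [v_0,v_2] + [v_0,v_1].
The resulting 18×12 matrix has rank 12, and its Smith normal form has invariant factors (1,1,1,1,1,1,1,1,1,1,1,2).

From H_k ≅ ker(∂_k) / im(∂_{k+1}) we obtain:

  H_0: rank C_0 − rank ∂_1 = 7 − 6 = 1, and the invariant factors of ∂_1 are all 1, so H_0 = Z.
  H_1: rank ker ∂_1 − rank ∂_2 = (18 − 6) − 12 = 0, and ∂_2 has invariant factor 2 > 1, so H_1 = Z/2.
  H_2: rank ker ∂_2 − rank ∂_3 = (12 − 12) − 0 = 0, and there is no ∂_3, so H_2 = 0.

(K is a triangulation of the real projective plane RP^2.)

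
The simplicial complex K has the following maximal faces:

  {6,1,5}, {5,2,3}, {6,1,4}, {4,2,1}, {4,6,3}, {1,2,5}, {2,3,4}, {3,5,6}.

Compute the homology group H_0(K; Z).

Fix the vertex order 1 < 2 < 3 < 4 < 5 < 6 and write every simplex with vertices in increasing order. Then dim K = 2 and the simplices of K are:

  0-simplices (6): [1], [2], [3], [4], [5], [6]
  1-simplices (12): [1,2], [1,4], [1,5], [1,6], [2,3], [2,4], [2,5], [3,4], [3,5], [3,6], [4,6], [5,6]
  2-simplices (8): [1,2,4], [1,2,5], [1,4,6], [1,5,6], [2,3,4], [2,3,5], [3,4,6], [3,5,6]

Hence C_0 ≅ Z^6, C_1 ≅ Z^12, C_2 ≅ Z^8.

The boundary map ∂_1: C_1 → C_0 is given by ∂[p,q] = [q] − [p]. For instance
  ∂[1,2] = [2] − [1].
The resulting 6×12 matrix has rank 5, and its Smith normal form has invariant factors (1,1,1,1,1).

Boundary ∂_2: C_2 → C_1 maps a triangle to the signed sum of its edges. For instance
  ∂[3,4,6] = [4,6] − [3,6] + [3,4],
  ∂[1,4,6] = [4,6] − [1,6] + [1,4].
The resulting 12×8 matrix has rank 7, and its Smith normal form has invariant factors (1,1,1,1,1,1,1).

Now H_k = ker ∂_k / im ∂_{k+1}, so:

  H_0: rank C_0 − rank ∂_1 = 6 − 5 = 1, and the invariant factors of ∂_1 are all 1, so H_0 = Z.

H_0 = Z.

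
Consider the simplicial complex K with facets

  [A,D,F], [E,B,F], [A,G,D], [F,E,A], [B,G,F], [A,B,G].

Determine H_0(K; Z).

H_0 = Z.

Fix the vertex order A < B < D < E < F < G and write every simplex with vertices in increasing order. Then dim K = 2 and the simplices of K are:

  0-simplices (6): A, B, D, E, F, G
  1-simplices (12): AB, AD, AE, AF, AG, BE, BF, BG, DF, DG, EF, FG
  2-simplices (6): ABG, ADF, ADG, AEF, BEF, BFG

giving chain groups C_0 ≅ Z^6, C_1 ≅ Z^12, C_2 ≅ Z^6.

The boundary map ∂_1: C_1 → C_0 is given by ∂[p,q] = [q] − [p]. For instance
  ∂DF = F − D.
The resulting 6×12 matrix has rank 5, and its Smith normal form has invariant factors (1,1,1,1,1).

∂_2: C_2 → C_1 sends each 2-simplex [p,q,r] to [q,r] − [p,r] + [p,q]. For instance
  ∂ADG = DG − AG + AD,
  ∂BFG = FG − BG + BF.
The resulting 12×6 matrix has rank 6, and its Smith normal form has invariant factors (1,1,1,1,1,1).

From H_k ≅ ker(∂_k) / im(∂_{k+1}) we obtain:

  H_0: rank C_0 − rank ∂_1 = 6 − 5 = 1, and the invariant factors of ∂_1 are all 1, so H_0 = Z.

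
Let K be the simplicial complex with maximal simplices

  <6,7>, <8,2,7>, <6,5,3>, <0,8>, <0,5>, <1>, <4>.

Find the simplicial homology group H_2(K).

K has 9 vertices, 9 edges, 2 triangles.
rank ∂_2 = 2, rank ∂_3 = 0 ⇒ b_2 = 2 − 2 − 0 = 0. So H_2 = 0.

H_2 = 0.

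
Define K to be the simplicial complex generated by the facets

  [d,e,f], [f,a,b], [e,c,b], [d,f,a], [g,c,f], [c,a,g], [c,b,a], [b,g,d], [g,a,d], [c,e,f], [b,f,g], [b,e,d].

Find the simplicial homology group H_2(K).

H_2 ≅ 0.

K has 7 vertices, 18 edges, 12 triangles.
rank ∂_2 = 12, rank ∂_3 = 0 ⇒ b_2 = 12 − 12 − 0 = 0. So H_2 ≅ 0.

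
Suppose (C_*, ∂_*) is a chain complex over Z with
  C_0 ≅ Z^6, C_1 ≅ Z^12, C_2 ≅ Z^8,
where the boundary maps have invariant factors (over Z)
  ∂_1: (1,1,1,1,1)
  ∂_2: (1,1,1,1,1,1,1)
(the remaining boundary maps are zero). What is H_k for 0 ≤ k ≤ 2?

H_0 = Z,  H_1 = 0,  H_2 = Z.

H_0: b_0 = 6 − 0 − 5 = 1; torsion from ∂_1 factors > 1: none. So H_0 = Z.
H_1: b_1 = 12 − 5 − 7 = 0; torsion from ∂_2 factors > 1: none. So H_1 = 0.
H_2: b_2 = 8 − 7 − 0 = 1; torsion from ∂_3 factors > 1: none. So H_2 = Z.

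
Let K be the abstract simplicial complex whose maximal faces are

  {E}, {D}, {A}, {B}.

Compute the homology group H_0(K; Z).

H_0 = Z^4.

Fix the vertex order A < B < D < E and write every simplex with vertices in increasing order. Then dim K = 0 and the simplices of K are:

  0-simplices (4): A, B, D, E

giving chain groups C_0 ≅ Z^4.

Now H_k = ker ∂_k / im ∂_{k+1}, so:

  H_0: rank C_0 − rank ∂_1 = 4 − 0 = 4, and there is no ∂_1, so H_0 = Z^4.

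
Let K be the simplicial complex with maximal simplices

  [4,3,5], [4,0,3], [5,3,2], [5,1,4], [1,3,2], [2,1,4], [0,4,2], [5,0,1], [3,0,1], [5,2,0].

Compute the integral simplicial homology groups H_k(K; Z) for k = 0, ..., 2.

H_0 ≅ Z,  H_1 ≅ Z/2,  H_2 = 0.

Take the total order 0 < 1 < 2 < 3 < 4 < 5 on the vertex set. Then K (dimension 2) consists of the simplices:

  0-simplices (6): [0], [1], [2], [3], [4], [5]
  1-simplices (15): [0,1], [0,2], [0,3], [0,4], [0,5], [1,2], [1,3], [1,4], [1,5], [2,3], [2,4], [2,5], [3,4], [3,5], [4,5]
  2-simplices (10): [0,1,3], [0,1,5], [0,2,4], [0,2,5], [0,3,4], [1,2,3], [1,2,4], [1,4,5], [2,3,5], [3,4,5]

giving chain groups C_0 ≅ Z^6, C_1 ≅ Z^15, C_2 ≅ Z^10.

Boundary ∂_1: C_1 → C_0 sends each edge [p,q] (with p < q) to q − p. For instance
  ∂[2,4] = [4] − [2].
As a 6×15 matrix over Z this has rank 5, with invariant factors (1,1,1,1,1).

∂_2: C_2 → C_1 sends each 2-simplex [p,q,r] to [q,r] − [p,r] + [p,q]. For instance
  ∂[1,4,5] = [4,5] − [1,5] + [1,4],
  ∂[0,1,5] = [1,5] − [0,5] + [0,1].
As a 15×10 matrix over Z this has rank 10, with invariant factors (1,1,1,1,1,1,1,1,1,2).

Computing H_k = (kernel of ∂_k) / (image of ∂_{k+1}):

  H_0: rank C_0 − rank ∂_1 = 6 − 5 = 1, and the invariant factors of ∂_1 are all 1, so H_0 = Z.
  H_1: rank ker ∂_1 − rank ∂_2 = (15 − 5) − 10 = 0, and ∂_2 has invariant factor 2 > 1, so H_1 = Z/2.
  H_2: rank ker ∂_2 − rank ∂_3 = (10 − 10) − 0 = 0, and there is no ∂_3, so H_2 = 0.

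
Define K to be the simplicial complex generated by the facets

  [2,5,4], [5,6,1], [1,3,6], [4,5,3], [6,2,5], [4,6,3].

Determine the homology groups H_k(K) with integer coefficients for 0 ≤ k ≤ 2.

Fix the vertex order 1 < 2 < 3 < 4 < 5 < 6 and write every simplex with vertices in increasing order. Then dim K = 2 and the simplices of K are:

  0-simplices (6): [1], [2], [3], [4], [5], [6]
  1-simplices (12): [1,3], [1,5], [1,6], [2,4], [2,5], [2,6], [3,4], [3,5], [3,6], [4,5], [4,6], [5,6]
  2-simplices (6): [1,3,6], [1,5,6], [2,4,5], [2,5,6], [3,4,5], [3,4,6]

Hence C_0 ≅ Z^6, C_1 ≅ Z^12, C_2 ≅ Z^6.

Boundary ∂_1: C_1 → C_0 sends each edge [p,q] (with p < q) to q − p. For instance
  ∂[3,6] = [6] − [3].
The resulting 6×12 matrix has rank 5, and its Smith normal form has invariant factors (1,1,1,1,1).

The boundary map ∂_2: C_2 → C_1 acts by ∂[p,q,r] = [q,r] − [p,r] + [p,q]. For instance
  ∂[3,4,5] = [4,5] − [3,5] + [3,4],
  ∂[1,5,6] = [5,6] − [1,6] + [1,5].
The 12×6 boundary matrix has rank 6 and Smith normal form diag(1,1,1,1,1,1).

Now H_k = ker ∂_k / im ∂_{k+1}, so:

  H_0: rank C_0 − rank ∂_1 = 6 − 5 = 1, and the invariant factors of ∂_1 are all 1, so H_0 = Z.
  H_1: rank ker ∂_1 − rank ∂_2 = (12 − 5) − 6 = 1, and the invariant factors of ∂_2 are all 1, so H_1 = Z.
  H_2: rank ker ∂_2 − rank ∂_3 = (6 − 6) − 0 = 0, and there is no ∂_3, so H_2 = 0.

As a check, the Euler characteristic is 6 − 12 + 6 = 0, which agrees with 1 − 1 + 0 = 0.

H_0 = Z,  H_1 = Z,  H_2 = 0.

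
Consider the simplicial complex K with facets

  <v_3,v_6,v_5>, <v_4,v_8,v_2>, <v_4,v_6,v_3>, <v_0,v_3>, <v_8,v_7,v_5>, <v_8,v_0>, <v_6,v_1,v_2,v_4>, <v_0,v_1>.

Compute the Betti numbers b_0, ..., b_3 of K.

Take the total order v_0 < v_1 < v_2 < v_3 < v_4 < v_5 < v_6 < v_7 < v_8 on the vertex set. Then K (dimension 3) consists of the simplices:

  0-simplices (9): [v_0], [v_1], [v_2], [v_3], [v_4], [v_5], [v_6], [v_7], [v_8]
  1-simplices (18): (18 of them)
  2-simplices (8): [v_1,v_2,v_4], [v_1,v_2,v_6], [v_1,v_4,v_6], [v_2,v_4,v_6], [v_2,v_4,v_8], [v_3,v_4,v_6], [v_3,v_5,v_6], [v_5,v_7,v_8]
  3-simplices (1): [v_1,v_2,v_4,v_6]

so the chain groups are C_0 ≅ Z^9, C_1 ≅ Z^18, C_2 ≅ Z^8, C_3 ≅ Z^1.

The boundary map ∂_1: C_1 → C_0 is given by ∂[p,q] = [q] − [p]. For instance
  ∂[v_4,v_8] = [v_8] − [v_4].
The 9×18 boundary matrix has rank 8 and Smith normal form diag(1,1,1,1,1,1,1,1).

∂_2: C_2 → C_1 acts by ∂[p,q,r] = [q,r] − [p,r] + [p,q]. For instance
  ∂[v_2,v_4,v_8] = [v_4,v_8] − [v_2,v_8] + [v_2,v_4],
  ∂[v_5,v_7,v_8] = [v_7,v_8] − [v_5,v_8] + [v_5,v_7].
The 18×8 boundary matrix has rank 7 and Smith normal form diag(1,1,1,1,1,1,1).

The boundary map ∂_3: C_3 → C_2 sends each 3-simplex σ to the alternating sum Σ_i (−1)^i (σ with its i-th vertex removed). For instance
  ∂[v_1,v_2,v_4,v_6] = [v_2,v_4,v_6] − [v_1,v_4,v_6] + [v_1,v_2,v_6] − [v_1,v_2,v_4].
The resulting 8×1 matrix has rank 1, and its Smith normal form has invariant factors (1).

Reading off H_k = ker ∂_k / im ∂_{k+1}:

  H_0: rank C_0 − rank ∂_1 = 9 − 8 = 1, and the invariant factors of ∂_1 are all 1, so H_0 = Z.
  H_1: rank ker ∂_1 − rank ∂_2 = (18 − 8) − 7 = 3, and the invariant factors of ∂_2 are all 1, so H_1 = Z^3.
  H_2: rank ker ∂_2 − rank ∂_3 = (8 − 7) − 1 = 0, and the invariant factors of ∂_3 are all 1, so H_2 = 0.
  H_3: rank ker ∂_3 − rank ∂_4 = (1 − 1) − 0 = 0, and there is no ∂_4, so H_3 = 0.

Hence the Betti numbers are b_0 = 1, b_1 = 3, b_2 = 0, b_3 = 0.

b_0 = 1, b_1 = 3, b_2 = 0, b_3 = 0.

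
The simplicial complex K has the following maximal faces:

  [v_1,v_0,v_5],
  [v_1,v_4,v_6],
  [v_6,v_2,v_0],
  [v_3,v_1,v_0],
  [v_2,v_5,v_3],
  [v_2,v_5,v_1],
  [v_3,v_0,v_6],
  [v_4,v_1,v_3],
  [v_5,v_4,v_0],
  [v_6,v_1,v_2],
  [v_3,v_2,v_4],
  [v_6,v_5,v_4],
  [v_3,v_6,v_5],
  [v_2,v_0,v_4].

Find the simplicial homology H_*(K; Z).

We work with the vertex ordering v_0 < v_1 < v_2 < v_3 < v_4 < v_5 < v_6. The simplices of K, each written with vertices in increasing order, are:

  0-simplices (7): [v_0], [v_1], [v_2], [v_3], [v_4], [v_5], [v_6]
  1-simplices (21): (21 of them)
  2-simplices (14): (14 of them)

so the chain groups are C_0 ≅ Z^7, C_1 ≅ Z^21, C_2 ≅ Z^14.

The boundary map ∂_1: C_1 → C_0 sends each edge [p,q] (with p < q) to q − p. For instance
  ∂[v_1,v_4] = [v_4] − [v_1].
The 7×21 boundary matrix has rank 6 and Smith normal form diag(1,1,1,1,1,1).

∂_2: C_2 → C_1 maps a triangle to the signed sum of its edges. For instance
  ∂[v_0,v_3,v_6] = [v_3,v_6] − [v_0,v_6] + [v_0,v_3],
  ∂[v_3,v_5,v_6] = [v_5,v_6] − [v_3,v_6] + [v_3,v_5].
The 21×14 boundary matrix has rank 13 and Smith normal form diag(1,1,1,1,1,1,1,1,1,1,1,1,1).

Reading off H_k = ker ∂_k / im ∂_{k+1}:

  H_0: rank C_0 − rank ∂_1 = 7 − 6 = 1, and the invariant factors of ∂_1 are all 1, so H_0 ≅ Z.
  H_1: rank ker ∂_1 − rank ∂_2 = (21 − 6) − 13 = 2, and the invariant factors of ∂_2 are all 1, so H_1 ≅ Z^2.
  H_2: rank ker ∂_2 − rank ∂_3 = (14 − 13) − 0 = 1, and there is no ∂_3, so H_2 ≅ Z.

H_0 ≅ Z,  H_1 ≅ Z^2,  H_2 ≅ Z.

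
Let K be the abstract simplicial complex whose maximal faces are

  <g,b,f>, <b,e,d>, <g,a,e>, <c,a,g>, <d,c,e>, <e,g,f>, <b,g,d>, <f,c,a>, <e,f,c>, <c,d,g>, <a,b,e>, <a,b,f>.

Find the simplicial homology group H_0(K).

H_0 ≅ Z.

We work with the vertex ordering a < b < c < d < e < f < g. The simplices of K, each written with vertices in increasing order, are:

  0-simplices (7): a, b, c, d, e, f, g
  1-simplices (18): ab, ac, ae, af, ag, bd, be, bf, bg, cd, ce, cf, cg, de, dg, ef, eg, fg
  2-simplices (12): abe, abf, acf, acg, aeg, bde, bdg, bfg, cde, cdg, cef, efg

Hence C_0 ≅ Z^7, C_1 ≅ Z^18, C_2 ≅ Z^12.

Boundary ∂_1: C_1 → C_0 is given by ∂[p,q] = [q] − [p]. For instance
  ∂cf = f − c.
The resulting 7×18 matrix has rank 6, and its Smith normal form has invariant factors (1,1,1,1,1,1).

∂_2: C_2 → C_1 acts by ∂[p,q,r] = [q,r] − [p,r] + [p,q]. For instance
  ∂cde = de − ce + cd,
  ∂cdg = dg − cg + cd.
The 18×12 boundary matrix has rank 12 and Smith normal form diag(1,1,1,1,1,1,1,1,1,1,1,2).

From H_k ≅ ker(∂_k) / im(∂_{k+1}) we obtain:

  H_0: rank C_0 − rank ∂_1 = 7 − 6 = 1, and the invariant factors of ∂_1 are all 1, so H_0 = Z.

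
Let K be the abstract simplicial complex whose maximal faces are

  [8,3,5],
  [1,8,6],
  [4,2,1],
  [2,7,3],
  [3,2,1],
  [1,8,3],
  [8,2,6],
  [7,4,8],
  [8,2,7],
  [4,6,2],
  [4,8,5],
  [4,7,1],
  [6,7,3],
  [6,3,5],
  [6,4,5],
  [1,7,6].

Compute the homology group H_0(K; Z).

H_0 ≅ Z.

Order the vertices as 1 < 2 < 3 < 4 < 5 < 6 < 7 < 8. Listing each simplex with vertices in this order, K has dimension 2 with simplices:

  0-simplices (8): [1], [2], [3], [4], [5], [6], [7], [8]
  1-simplices (24): (24 of them)
  2-simplices (16): [1,2,3], [1,2,4], [1,3,8], [1,4,7], [1,6,7], [1,6,8], [2,3,7], [2,4,6], [2,6,8], [2,7,8], [3,5,6], [3,5,8], [3,6,7], [4,5,6], [4,5,8], [4,7,8]

Hence C_0 ≅ Z^8, C_1 ≅ Z^24, C_2 ≅ Z^16.

The boundary map ∂_1: C_1 → C_0 maps an edge to its endpoints' difference, ∂[p,q] = q − p. For instance
  ∂[2,4] = [4] − [2].
As a 8×24 matrix over Z this has rank 7, with invariant factors (1,1,1,1,1,1,1).

Boundary ∂_2: C_2 → C_1 acts by ∂[p,q,r] = [q,r] − [p,r] + [p,q]. For instance
  ∂[2,4,6] = [4,6] − [2,6] + [2,4],
  ∂[1,2,3] = [2,3] − [1,3] + [1,2].
The resulting 24×16 matrix has rank 15, and its Smith normal form has invariant factors (1,1,1,1,1,1,1,1,1,1,1,1,1,1,1).

Computing H_k = (kernel of ∂_k) / (image of ∂_{k+1}):

  H_0: rank C_0 − rank ∂_1 = 8 − 7 = 1, and the invariant factors of ∂_1 are all 1, so H_0 ≅ Z.

(K is a triangulation of the torus T^2.)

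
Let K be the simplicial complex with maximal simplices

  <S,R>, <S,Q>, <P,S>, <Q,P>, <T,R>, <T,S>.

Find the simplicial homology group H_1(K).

H_1 = Z^2.

Order the vertices as P < Q < R < S < T. Listing each simplex with vertices in this order, K has dimension 1 with simplices:

  0-simplices (5): P, Q, R, S, T
  1-simplices (6): PQ, PS, QS, RS, RT, ST

so the chain groups are C_0 ≅ Z^5, C_1 ≅ Z^6.

∂_1: C_1 → C_0 sends each edge [p,q] (with p < q) to q − p. For instance
  ∂PS = S − P.
This gives a 5×6 integer matrix of rank 4; reducing to Smith normal form yields diagonal entries (1,1,1,1).

Now H_k = ker ∂_k / im ∂_{k+1}, so:

  H_1: rank ker ∂_1 − rank ∂_2 = (6 − 4) − 0 = 2, and there is no ∂_2, so H_1 = Z^2.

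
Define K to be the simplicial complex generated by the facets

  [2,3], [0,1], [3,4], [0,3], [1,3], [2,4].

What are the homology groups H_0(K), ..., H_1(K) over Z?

H_0 ≅ Z,  H_1 ≅ Z^2.

Order the vertices as 0 < 1 < 2 < 3 < 4. Listing each simplex with vertices in this order, K has dimension 1 with simplices:

  0-simplices (5): [0], [1], [2], [3], [4]
  1-simplices (6): [0,1], [0,3], [1,3], [2,3], [2,4], [3,4]

giving chain groups C_0 ≅ Z^5, C_1 ≅ Z^6.

∂_1: C_1 → C_0 sends each edge [p,q] (with p < q) to q − p. For instance
  ∂[1,3] = [3] − [1].
As a 5×6 matrix over Z this has rank 4, with invariant factors (1,1,1,1).

Now H_k = ker ∂_k / im ∂_{k+1}, so:

  H_0: rank C_0 − rank ∂_1 = 5 − 4 = 1, and the invariant factors of ∂_1 are all 1, so H_0 = Z.
  H_1: rank ker ∂_1 − rank ∂_2 = (6 − 4) − 0 = 2, and there is no ∂_2, so H_1 = Z^2.

As a check, the Euler characteristic is 5 − 6 = -1, which agrees with 1 − 2 = -1.
(K is a triangulation of a wedge of 2 circles.)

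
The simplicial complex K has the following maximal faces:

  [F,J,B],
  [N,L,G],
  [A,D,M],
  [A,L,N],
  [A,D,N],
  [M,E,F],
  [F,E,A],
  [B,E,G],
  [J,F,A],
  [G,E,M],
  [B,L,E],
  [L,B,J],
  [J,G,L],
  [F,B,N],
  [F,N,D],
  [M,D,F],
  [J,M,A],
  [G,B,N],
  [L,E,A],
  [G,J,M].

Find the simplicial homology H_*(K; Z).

Fix the vertex order A < B < D < E < F < G < J < L < M < N and write every simplex with vertices in increasing order. Then dim K = 2 and the simplices of K are:

  0-simplices (10): A, B, D, E, F, G, J, L, M, N
  1-simplices (30): AD, AE, AF, AJ, AL, AM, AN, BE, BF, BG, BJ, BL, BN, DF, DM, DN, EF, EG, EL, EM, FJ, FM, FN, GJ, GL, GM, GN, JL, JM, LN
  2-simplices (20): ADM, ADN, AEF, AEL, AFJ, AJM, ALN, BEG, BEL, BFJ, BFN, BGN, BJL, DFM, DFN, EFM, EGM, GJL, GJM, GLN

Hence C_0 ≅ Z^10, C_1 ≅ Z^30, C_2 ≅ Z^20.

∂_1: C_1 → C_0 is given by ∂[p,q] = [q] − [p]. For instance
  ∂GJ = J − G.
The resulting 10×30 matrix has rank 9, and its Smith normal form has invariant factors (1,1,1,1,1,1,1,1,1).

The boundary map ∂_2: C_2 → C_1 acts by ∂[p,q,r] = [q,r] − [p,r] + [p,q]. For instance
  ∂BGN = GN − BN + BG,
  ∂GJL = JL − GL + GJ.
The resulting 30×20 matrix has rank 20, and its Smith normal form has invariant factors (1,1,1,1,1,1,1,1,1,1,1,1,1,1,1,1,1,1,1,2).

Reading off H_k = ker ∂_k / im ∂_{k+1}:

  H_0: rank C_0 − rank ∂_1 = 10 − 9 = 1, and the invariant factors of ∂_1 are all 1, so H_0 ≅ Z.
  H_1: rank ker ∂_1 − rank ∂_2 = (30 − 9) − 20 = 1, and ∂_2 has invariant factor 2 > 1, so H_1 ≅ Z ⊕ Z_2.
  H_2: rank ker ∂_2 − rank ∂_3 = (20 − 20) − 0 = 0, and there is no ∂_3, so H_2 ≅ 0.

H_0 = Z,  H_1 = Z ⊕ Z_2,  H_2 = 0.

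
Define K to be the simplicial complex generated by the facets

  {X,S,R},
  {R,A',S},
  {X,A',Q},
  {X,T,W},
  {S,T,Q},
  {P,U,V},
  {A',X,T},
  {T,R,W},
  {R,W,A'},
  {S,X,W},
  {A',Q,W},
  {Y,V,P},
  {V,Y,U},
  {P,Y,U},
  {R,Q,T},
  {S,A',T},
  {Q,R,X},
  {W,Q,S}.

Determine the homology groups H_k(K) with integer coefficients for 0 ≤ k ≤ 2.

Order the vertices as P < Q < R < S < T < U < V < W < X < Y < A'. Listing each simplex with vertices in this order, K has dimension 2 with simplices:

  0-simplices (11): [P], [Q], [R], [S], [T], [U], [V], [W], [X], [Y], [A']
  1-simplices (27): (27 of them)
  2-simplices (18): (18 of them)

Hence C_0 ≅ Z^11, C_1 ≅ Z^27, C_2 ≅ Z^18.

Boundary ∂_1: C_1 → C_0 is given by ∂[p,q] = [q] − [p].
The 11×27 boundary matrix has rank 9 and Smith normal form diag(1,1,1,1,1,1,1,1,1).

Boundary ∂_2: C_2 → C_1 maps a triangle to the signed sum of its edges. For instance
  ∂[Q,X,A'] = [X,A'] − [Q,A'] + [Q,X],
  ∂[P,U,V] = [U,V] − [P,V] + [P,U].
This gives a 27×18 integer matrix of rank 16; reducing to Smith normal form yields diagonal entries (1,1,1,1,1,1,1,1,1,1,1,1,1,1,1,1).

Now H_k = ker ∂_k / im ∂_{k+1}, so:

  H_0: rank C_0 − rank ∂_1 = 11 − 9 = 2, and the invariant factors of ∂_1 are all 1, so H_0 ≅ Z^2.
  H_1: rank ker ∂_1 − rank ∂_2 = (27 − 9) − 16 = 2, and the invariant factors of ∂_2 are all 1, so H_1 ≅ Z^2.
  H_2: rank ker ∂_2 − rank ∂_3 = (18 − 16) − 0 = 2, and there is no ∂_3, so H_2 ≅ Z^2.

As a check, the Euler characteristic is 11 − 27 + 18 = 2, which agrees with 2 − 2 + 2 = 2.

H_0 = Z^2,  H_1 = Z^2,  H_2 = Z^2.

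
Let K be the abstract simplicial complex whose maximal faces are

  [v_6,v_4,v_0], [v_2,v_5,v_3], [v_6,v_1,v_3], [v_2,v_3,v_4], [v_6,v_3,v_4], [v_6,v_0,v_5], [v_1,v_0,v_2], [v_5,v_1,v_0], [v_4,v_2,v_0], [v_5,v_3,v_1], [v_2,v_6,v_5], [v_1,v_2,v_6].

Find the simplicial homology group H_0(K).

H_0 = Z.

K has 7 vertices, 18 edges, 12 triangles.
rank ∂_0 = 0, rank ∂_1 = 6 ⇒ b_0 = 7 − 0 − 6 = 1; all invariant factors of ∂_1 are 1 so no torsion. So H_0 = Z.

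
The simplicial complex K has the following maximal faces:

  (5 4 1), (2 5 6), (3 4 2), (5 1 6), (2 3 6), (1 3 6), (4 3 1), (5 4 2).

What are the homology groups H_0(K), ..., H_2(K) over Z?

H_0 ≅ Z,  H_1 = 0,  H_2 ≅ Z.

Fix the vertex order 1 < 2 < 3 < 4 < 5 < 6 and write every simplex with vertices in increasing order. Then dim K = 2 and the simplices of K are:

  0-simplices (6): [1], [2], [3], [4], [5], [6]
  1-simplices (12): [1,3], [1,4], [1,5], [1,6], [2,3], [2,4], [2,5], [2,6], [3,4], [3,6], [4,5], [5,6]
  2-simplices (8): [1,3,4], [1,3,6], [1,4,5], [1,5,6], [2,3,4], [2,3,6], [2,4,5], [2,5,6]

so the chain groups are C_0 ≅ Z^6, C_1 ≅ Z^12, C_2 ≅ Z^8.

∂_1: C_1 → C_0 is given by ∂[p,q] = [q] − [p].
The resulting 6×12 matrix has rank 5, and its Smith normal form has invariant factors (1,1,1,1,1).

∂_2: C_2 → C_1 sends each 2-simplex [p,q,r] to [q,r] − [p,r] + [p,q]. For instance
  ∂[2,3,4] = [3,4] − [2,4] + [2,3],
  ∂[1,3,4] = [3,4] − [1,4] + [1,3].
This gives a 12×8 integer matrix of rank 7; reducing to Smith normal form yields diagonal entries (1,1,1,1,1,1,1).

Computing H_k = (kernel of ∂_k) / (image of ∂_{k+1}):

  H_0: rank C_0 − rank ∂_1 = 6 − 5 = 1, and the invariant factors of ∂_1 are all 1, so H_0 ≅ Z.
  H_1: rank ker ∂_1 − rank ∂_2 = (12 − 5) − 7 = 0, and the invariant factors of ∂_2 are all 1, so H_1 ≅ 0.
  H_2: rank ker ∂_2 − rank ∂_3 = (8 − 7) − 0 = 1, and there is no ∂_3, so H_2 ≅ Z.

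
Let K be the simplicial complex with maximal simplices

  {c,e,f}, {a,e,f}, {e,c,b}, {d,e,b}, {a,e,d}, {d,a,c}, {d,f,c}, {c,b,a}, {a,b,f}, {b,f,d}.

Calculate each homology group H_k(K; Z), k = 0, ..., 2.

Order the vertices as a < b < c < d < e < f. Listing each simplex with vertices in this order, K has dimension 2 with simplices:

  0-simplices (6): a, b, c, d, e, f
  1-simplices (15): ab, ac, ad, ae, af, bc, bd, be, bf, cd, ce, cf, de, df, ef
  2-simplices (10): abc, abf, acd, ade, aef, bce, bde, bdf, cdf, cef

Hence C_0 ≅ Z^6, C_1 ≅ Z^15, C_2 ≅ Z^10.

Boundary ∂_1: C_1 → C_0 sends each edge [p,q] (with p < q) to q − p.
The 6×15 boundary matrix has rank 5 and Smith normal form diag(1,1,1,1,1).

Boundary ∂_2: C_2 → C_1 maps a triangle to the signed sum of its edges. For instance
  ∂aef = ef − af + ae,
  ∂bdf = df − bf + bd.
This gives a 15×10 integer matrix of rank 10; reducing to Smith normal form yields diagonal entries (1,1,1,1,1,1,1,1,1,2).

Now H_k = ker ∂_k / im ∂_{k+1}, so:

  H_0: rank C_0 − rank ∂_1 = 6 − 5 = 1, and the invariant factors of ∂_1 are all 1, so H_0 ≅ Z.
  H_1: rank ker ∂_1 − rank ∂_2 = (15 − 5) − 10 = 0, and ∂_2 has invariant factor 2 > 1, so H_1 ≅ Z/2Z.
  H_2: rank ker ∂_2 − rank ∂_3 = (10 − 10) − 0 = 0, and there is no ∂_3, so H_2 ≅ 0.

As a check, the Euler characteristic is 6 − 15 + 10 = 1, which agrees with 1 − 0 + 0 = 1.
(K is a triangulation of the real projective plane RP^2.)

H_0 = Z,  H_1 = Z/2Z,  H_2 = 0.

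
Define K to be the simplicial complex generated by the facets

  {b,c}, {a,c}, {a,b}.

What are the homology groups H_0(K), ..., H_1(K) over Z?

Order the vertices as a < b < c. Listing each simplex with vertices in this order, K has dimension 1 with simplices:

  0-simplices (3): a, b, c
  1-simplices (3): ab, ac, bc

so the chain groups are C_0 ≅ Z^3, C_1 ≅ Z^3.

∂_1: C_1 → C_0 sends each edge [p,q] (with p < q) to q − p.
The 3×3 boundary matrix has rank 2 and Smith normal form diag(1,1).

From H_k ≅ ker(∂_k) / im(∂_{k+1}) we obtain:

  H_0: rank C_0 − rank ∂_1 = 3 − 2 = 1, and the invariant factors of ∂_1 are all 1, so H_0 ≅ Z.
  H_1: rank ker ∂_1 − rank ∂_2 = (3 − 2) − 0 = 1, and there is no ∂_2, so H_1 ≅ Z.

As a check, the Euler characteristic is 3 − 3 = 0, which agrees with 1 − 1 = 0.
(K is a triangulation of the circle S^1.)

H_0 = Z,  H_1 = Z.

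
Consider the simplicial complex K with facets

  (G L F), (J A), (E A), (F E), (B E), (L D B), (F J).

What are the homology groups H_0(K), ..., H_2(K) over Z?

H_0 = Z,  H_1 = Z^2,  H_2 = 0.

Take the total order A < B < D < E < F < G < J < L on the vertex set. Then K (dimension 2) consists of the simplices:

  0-simplices (8): A, B, D, E, F, G, J, L
  1-simplices (11): AE, AJ, BD, BE, BL, DL, EF, FG, FJ, FL, GL
  2-simplices (2): BDL, FGL

giving chain groups C_0 ≅ Z^8, C_1 ≅ Z^11, C_2 ≅ Z^2.

∂_1: C_1 → C_0 maps an edge to its endpoints' difference, ∂[p,q] = q − p.
As a 8×11 matrix over Z this has rank 7, with invariant factors (1,1,1,1,1,1,1).

∂_2: C_2 → C_1 sends each 2-simplex [p,q,r] to [q,r] − [p,r] + [p,q]. For instance
  ∂FGL = GL − FL + FG,
  ∂BDL = DL − BL + BD.
The 11×2 boundary matrix has rank 2 and Smith normal form diag(1,1).

Reading off H_k = ker ∂_k / im ∂_{k+1}:

  H_0: rank C_0 − rank ∂_1 = 8 − 7 = 1, and the invariant factors of ∂_1 are all 1, so H_0 = Z.
  H_1: rank ker ∂_1 − rank ∂_2 = (11 − 7) − 2 = 2, and the invariant factors of ∂_2 are all 1, so H_1 = Z^2.
  H_2: rank ker ∂_2 − rank ∂_3 = (2 − 2) − 0 = 0, and there is no ∂_3, so H_2 = 0.

As a check, the Euler characteristic is 8 − 11 + 2 = -1, which agrees with 1 − 2 + 0 = -1.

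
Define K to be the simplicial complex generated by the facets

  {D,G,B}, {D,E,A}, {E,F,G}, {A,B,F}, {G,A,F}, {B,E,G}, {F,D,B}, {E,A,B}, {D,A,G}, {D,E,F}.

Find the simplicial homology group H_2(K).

H_2 ≅ 0.

Order the vertices as A < B < D < E < F < G. Listing each simplex with vertices in this order, K has dimension 2 with simplices:

  0-simplices (6): A, B, D, E, F, G
  1-simplices (15): AB, AD, AE, AF, AG, BD, BE, BF, BG, DE, DF, DG, EF, EG, FG
  2-simplices (10): ABE, ABF, ADE, ADG, AFG, BDF, BDG, BEG, DEF, EFG

so the chain groups are C_0 ≅ Z^6, C_1 ≅ Z^15, C_2 ≅ Z^10.

Boundary ∂_1: C_1 → C_0 is given by ∂[p,q] = [q] − [p]. For instance
  ∂EG = G − E.
This gives a 6×15 integer matrix of rank 5; reducing to Smith normal form yields diagonal entries (1,1,1,1,1).

Boundary ∂_2: C_2 → C_1 acts by ∂[p,q,r] = [q,r] − [p,r] + [p,q]. For instance
  ∂ABE = BE − AE + AB,
  ∂DEF = EF − DF + DE.
The 15×10 boundary matrix has rank 10 and Smith normal form diag(1,1,1,1,1,1,1,1,1,2).

Now H_k = ker ∂_k / im ∂_{k+1}, so:

  H_2: rank ker ∂_2 − rank ∂_3 = (10 − 10) − 0 = 0, and there is no ∂_3, so H_2 ≅ 0.

(K is a triangulation of the real projective plane RP^2.)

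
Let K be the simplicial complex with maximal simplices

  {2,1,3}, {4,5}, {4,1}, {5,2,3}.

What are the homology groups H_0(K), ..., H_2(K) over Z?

H_0 ≅ Z,  H_1 ≅ Z,  H_2 = 0.

Order the vertices as 1 < 2 < 3 < 4 < 5. Listing each simplex with vertices in this order, K has dimension 2 with simplices:

  0-simplices (5): [1], [2], [3], [4], [5]
  1-simplices (7): [1,2], [1,3], [1,4], [2,3], [2,5], [3,5], [4,5]
  2-simplices (2): [1,2,3], [2,3,5]

so the chain groups are C_0 ≅ Z^5, C_1 ≅ Z^7, C_2 ≅ Z^2.

∂_1: C_1 → C_0 is given by ∂[p,q] = [q] − [p]. For instance
  ∂[2,3] = [3] − [2].
This gives a 5×7 integer matrix of rank 4; reducing to Smith normal form yields diagonal entries (1,1,1,1).

Boundary ∂_2: C_2 → C_1 acts by ∂[p,q,r] = [q,r] − [p,r] + [p,q]. For instance
  ∂[2,3,5] = [3,5] − [2,5] + [2,3],
  ∂[1,2,3] = [2,3] − [1,3] + [1,2].
The resulting 7×2 matrix has rank 2, and its Smith normal form has invariant factors (1,1).

Computing H_k = (kernel of ∂_k) / (image of ∂_{k+1}):

  H_0: rank C_0 − rank ∂_1 = 5 − 4 = 1, and the invariant factors of ∂_1 are all 1, so H_0 = Z.
  H_1: rank ker ∂_1 − rank ∂_2 = (7 − 4) − 2 = 1, and the invariant factors of ∂_2 are all 1, so H_1 = Z.
  H_2: rank ker ∂_2 − rank ∂_3 = (2 − 2) − 0 = 0, and there is no ∂_3, so H_2 = 0.

As a check, the Euler characteristic is 5 − 7 + 2 = 0, which agrees with 1 − 1 + 0 = 0.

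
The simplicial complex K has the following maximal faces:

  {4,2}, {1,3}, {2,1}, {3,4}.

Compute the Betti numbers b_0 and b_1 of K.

Order the vertices as 1 < 2 < 3 < 4. Listing each simplex with vertices in this order, K has dimension 1 with simplices:

  0-simplices (4): [1], [2], [3], [4]
  1-simplices (4): [1,2], [1,3], [2,4], [3,4]

Hence C_0 ≅ Z^4, C_1 ≅ Z^4.

Boundary ∂_1: C_1 → C_0 maps an edge to its endpoints' difference, ∂[p,q] = q − p. For instance
  ∂[1,3] = [3] − [1].
This gives a 4×4 integer matrix of rank 3; reducing to Smith normal form yields diagonal entries (1,1,1).

Now H_k = ker ∂_k / im ∂_{k+1}, so:

  H_0: rank C_0 − rank ∂_1 = 4 − 3 = 1, and the invariant factors of ∂_1 are all 1, so H_0 ≅ Z.
  H_1: rank ker ∂_1 − rank ∂_2 = (4 − 3) − 0 = 1, and there is no ∂_2, so H_1 ≅ Z.

Hence the Betti numbers are b_0 = 1, b_1 = 1.

b_0 = 1, b_1 = 1.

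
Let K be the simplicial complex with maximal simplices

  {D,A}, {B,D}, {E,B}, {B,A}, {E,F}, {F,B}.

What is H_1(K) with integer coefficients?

H_1 = Z^2.

Fix the vertex order A < B < D < E < F and write every simplex with vertices in increasing order. Then dim K = 1 and the simplices of K are:

  0-simplices (5): A, B, D, E, F
  1-simplices (6): AB, AD, BD, BE, BF, EF

so the chain groups are C_0 ≅ Z^5, C_1 ≅ Z^6.

The boundary map ∂_1: C_1 → C_0 is given by ∂[p,q] = [q] − [p]. For instance
  ∂AB = B − A.
The 5×6 boundary matrix has rank 4 and Smith normal form diag(1,1,1,1).

Computing H_k = (kernel of ∂_k) / (image of ∂_{k+1}):

  H_1: rank ker ∂_1 − rank ∂_2 = (6 − 4) − 0 = 2, and there is no ∂_2, so H_1 ≅ Z^2.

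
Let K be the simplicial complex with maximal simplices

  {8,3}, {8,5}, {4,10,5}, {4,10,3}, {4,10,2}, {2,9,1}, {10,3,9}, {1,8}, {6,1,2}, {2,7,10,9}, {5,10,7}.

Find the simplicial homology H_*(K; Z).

H_0 = Z,  H_1 = Z^2,  H_2 = 0,  H_3 = 0.

Take the total order 1 < 2 < 3 < 4 < 5 < 6 < 7 < 8 < 9 < 10 on the vertex set. Then K (dimension 3) consists of the simplices:

  0-simplices (10): [1], [2], [3], [4], [5], [6], [7], [8], [9], [10]
  1-simplices (21): [1,2], [1,6], [1,8], [1,9], [2,4], [2,6], [2,7], [2,9], [2,10], [3,4], [3,8], [3,9], [3,10], [4,5], [4,10], [5,7], [5,8], [5,10], [7,9], [7,10], [9,10]
  2-simplices (11): [1,2,6], [1,2,9], [2,4,10], [2,7,9], [2,7,10], [2,9,10], [3,4,10], [3,9,10], [4,5,10], [5,7,10], [7,9,10]
  3-simplices (1): [2,7,9,10]

giving chain groups C_0 ≅ Z^10, C_1 ≅ Z^21, C_2 ≅ Z^11, C_3 ≅ Z^1.

The boundary map ∂_1: C_1 → C_0 sends each edge [p,q] (with p < q) to q − p. For instance
  ∂[5,8] = [8] − [5].
The resulting 10×21 matrix has rank 9, and its Smith normal form has invariant factors (1,1,1,1,1,1,1,1,1).

The boundary map ∂_2: C_2 → C_1 maps a triangle to the signed sum of its edges. For instance
  ∂[4,5,10] = [5,10] − [4,10] + [4,5],
  ∂[5,7,10] = [7,10] − [5,10] + [5,7].
The resulting 21×11 matrix has rank 10, and its Smith normal form has invariant factors (1,1,1,1,1,1,1,1,1,1).

Boundary ∂_3: C_3 → C_2 sends each 3-simplex σ to the alternating sum Σ_i (−1)^i (σ with its i-th vertex removed). For instance
  ∂[2,7,9,10] = [7,9,10] − [2,9,10] + [2,7,10] − [2,7,9].
This gives a 11×1 integer matrix of rank 1; reducing to Smith normal form yields diagonal entries (1).

From H_k ≅ ker(∂_k) / im(∂_{k+1}) we obtain:

  H_0: rank C_0 − rank ∂_1 = 10 − 9 = 1, and the invariant factors of ∂_1 are all 1, so H_0 = Z.
  H_1: rank ker ∂_1 − rank ∂_2 = (21 − 9) − 10 = 2, and the invariant factors of ∂_2 are all 1, so H_1 = Z^2.
  H_2: rank ker ∂_2 − rank ∂_3 = (11 − 10) − 1 = 0, and the invariant factors of ∂_3 are all 1, so H_2 = 0.
  H_3: rank ker ∂_3 − rank ∂_4 = (1 − 1) − 0 = 0, and there is no ∂_4, so H_3 = 0.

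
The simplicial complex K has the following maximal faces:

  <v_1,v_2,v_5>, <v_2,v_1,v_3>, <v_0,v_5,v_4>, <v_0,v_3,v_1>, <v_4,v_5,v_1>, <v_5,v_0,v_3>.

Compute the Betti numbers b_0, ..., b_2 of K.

b_0 = 1, b_1 = 1, b_2 = 0.

Fix the vertex order v_0 < v_1 < v_2 < v_3 < v_4 < v_5 and write every simplex with vertices in increasing order. Then dim K = 2 and the simplices of K are:

  0-simplices (6): [v_0], [v_1], [v_2], [v_3], [v_4], [v_5]
  1-simplices (12): [v_0,v_1], [v_0,v_3], [v_0,v_4], [v_0,v_5], [v_1,v_2], [v_1,v_3], [v_1,v_4], [v_1,v_5], [v_2,v_3], [v_2,v_5], [v_3,v_5], [v_4,v_5]
  2-simplices (6): [v_0,v_1,v_3], [v_0,v_3,v_5], [v_0,v_4,v_5], [v_1,v_2,v_3], [v_1,v_2,v_5], [v_1,v_4,v_5]

giving chain groups C_0 ≅ Z^6, C_1 ≅ Z^12, C_2 ≅ Z^6.

Boundary ∂_1: C_1 → C_0 sends each edge [p,q] (with p < q) to q − p.
As a 6×12 matrix over Z this has rank 5, with invariant factors (1,1,1,1,1).

Boundary ∂_2: C_2 → C_1 maps a triangle to the signed sum of its edges. For instance
  ∂[v_0,v_4,v_5] = [v_4,v_5] − [v_0,v_5] + [v_0,v_4],
  ∂[v_1,v_2,v_5] = [v_2,v_5] − [v_1,v_5] + [v_1,v_2].
This gives a 12×6 integer matrix of rank 6; reducing to Smith normal form yields diagonal entries (1,1,1,1,1,1).

Computing H_k = (kernel of ∂_k) / (image of ∂_{k+1}):

  H_0: rank C_0 − rank ∂_1 = 6 − 5 = 1, and the invariant factors of ∂_1 are all 1, so H_0 = Z.
  H_1: rank ker ∂_1 − rank ∂_2 = (12 − 5) − 6 = 1, and the invariant factors of ∂_2 are all 1, so H_1 = Z.
  H_2: rank ker ∂_2 − rank ∂_3 = (6 − 6) − 0 = 0, and there is no ∂_3, so H_2 = 0.

As a check, the Euler characteristic is 6 − 12 + 6 = 0, which agrees with 1 − 1 + 0 = 0.

Hence the Betti numbers are b_0 = 1, b_1 = 1, b_2 = 0.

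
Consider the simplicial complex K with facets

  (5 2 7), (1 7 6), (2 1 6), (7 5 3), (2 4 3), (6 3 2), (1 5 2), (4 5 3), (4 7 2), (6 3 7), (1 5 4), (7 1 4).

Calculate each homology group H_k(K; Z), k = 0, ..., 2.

H_0 = Z,  H_1 = Z/2,  H_2 = 0.

K has 7 vertices, 18 edges, 12 triangles.
rank ∂_0 = 0, rank ∂_1 = 6 ⇒ b_0 = 7 − 0 − 6 = 1; all invariant factors of ∂_1 are 1 so no torsion. So H_0 = Z.
rank ∂_1 = 6, rank ∂_2 = 12 ⇒ b_1 = 18 − 6 − 12 = 0; ∂_2 has invariant factor(s) [2] giving torsion. So H_1 = Z/2.
rank ∂_2 = 12, rank ∂_3 = 0 ⇒ b_2 = 12 − 12 − 0 = 0. So H_2 = 0.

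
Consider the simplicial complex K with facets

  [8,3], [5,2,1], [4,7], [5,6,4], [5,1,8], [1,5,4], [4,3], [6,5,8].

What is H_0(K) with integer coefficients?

H_0 = Z.

Fix the vertex order 1 < 2 < 3 < 4 < 5 < 6 < 7 < 8 and write every simplex with vertices in increasing order. Then dim K = 2 and the simplices of K are:

  0-simplices (8): [1], [2], [3], [4], [5], [6], [7], [8]
  1-simplices (13): [1,2], [1,4], [1,5], [1,8], [2,5], [3,4], [3,8], [4,5], [4,6], [4,7], [5,6], [5,8], [6,8]
  2-simplices (5): [1,2,5], [1,4,5], [1,5,8], [4,5,6], [5,6,8]

giving chain groups C_0 ≅ Z^8, C_1 ≅ Z^13, C_2 ≅ Z^5.

Boundary ∂_1: C_1 → C_0 maps an edge to its endpoints' difference, ∂[p,q] = q − p. For instance
  ∂[2,5] = [5] − [2].
As a 8×13 matrix over Z this has rank 7, with invariant factors (1,1,1,1,1,1,1).

The boundary map ∂_2: C_2 → C_1 maps a triangle to the signed sum of its edges. For instance
  ∂[1,4,5] = [4,5] − [1,5] + [1,4],
  ∂[5,6,8] = [6,8] − [5,8] + [5,6].
This gives a 13×5 integer matrix of rank 5; reducing to Smith normal form yields diagonal entries (1,1,1,1,1).

Now H_k = ker ∂_k / im ∂_{k+1}, so:

  H_0: rank C_0 − rank ∂_1 = 8 − 7 = 1, and the invariant factors of ∂_1 are all 1, so H_0 = Z.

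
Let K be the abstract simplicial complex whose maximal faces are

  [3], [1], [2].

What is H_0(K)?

Take the total order 1 < 2 < 3 on the vertex set. Then K (dimension 0) consists of the simplices:

  0-simplices (3): [1], [2], [3]

so the chain groups are C_0 ≅ Z^3.

Now H_k = ker ∂_k / im ∂_{k+1}, so:

  H_0: rank C_0 − rank ∂_1 = 3 − 0 = 3, and there is no ∂_1, so H_0 = Z^3.

H_0 = Z^3.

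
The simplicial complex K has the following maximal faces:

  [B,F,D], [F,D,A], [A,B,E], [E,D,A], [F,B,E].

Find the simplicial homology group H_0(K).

K has 5 vertices, 10 edges, 5 triangles.
rank ∂_0 = 0, rank ∂_1 = 4 ⇒ b_0 = 5 − 0 − 4 = 1; all invariant factors of ∂_1 are 1 so no torsion. So H_0 = Z.

H_0 ≅ Z.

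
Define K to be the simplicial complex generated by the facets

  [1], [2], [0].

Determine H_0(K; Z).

H_0 ≅ Z^3.

K has 3 vertices.
rank ∂_0 = 0, rank ∂_1 = 0 ⇒ b_0 = 3 − 0 − 0 = 3. So H_0 ≅ Z^3.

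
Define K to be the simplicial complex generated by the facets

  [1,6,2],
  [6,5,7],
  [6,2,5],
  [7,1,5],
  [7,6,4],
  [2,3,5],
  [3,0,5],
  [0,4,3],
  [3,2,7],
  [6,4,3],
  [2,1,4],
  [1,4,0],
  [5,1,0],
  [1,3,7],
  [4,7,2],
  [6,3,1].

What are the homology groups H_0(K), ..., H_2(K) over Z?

We work with the vertex ordering 0 < 1 < 2 < 3 < 4 < 5 < 6 < 7. The simplices of K, each written with vertices in increasing order, are:

  0-simplices (8): [0], [1], [2], [3], [4], [5], [6], [7]
  1-simplices (24): (24 of them)
  2-simplices (16): [0,1,4], [0,1,5], [0,3,4], [0,3,5], [1,2,4], [1,2,6], [1,3,6], [1,3,7], [1,5,7], [2,3,5], [2,3,7], [2,4,7], [2,5,6], [3,4,6], [4,6,7], [5,6,7]

so the chain groups are C_0 ≅ Z^8, C_1 ≅ Z^24, C_2 ≅ Z^16.

∂_1: C_1 → C_0 is given by ∂[p,q] = [q] − [p].
The 8×24 boundary matrix has rank 7 and Smith normal form diag(1,1,1,1,1,1,1).

∂_2: C_2 → C_1 sends each 2-simplex [p,q,r] to [q,r] − [p,r] + [p,q]. For instance
  ∂[0,3,4] = [3,4] − [0,4] + [0,3],
  ∂[2,4,7] = [4,7] − [2,7] + [2,4].
This gives a 24×16 integer matrix of rank 15; reducing to Smith normal form yields diagonal entries (1,1,1,1,1,1,1,1,1,1,1,1,1,1,1).

Reading off H_k = ker ∂_k / im ∂_{k+1}:

  H_0: rank C_0 − rank ∂_1 = 8 − 7 = 1, and the invariant factors of ∂_1 are all 1, so H_0 ≅ Z.
  H_1: rank ker ∂_1 − rank ∂_2 = (24 − 7) − 15 = 2, and the invariant factors of ∂_2 are all 1, so H_1 ≅ Z^2.
  H_2: rank ker ∂_2 − rank ∂_3 = (16 − 15) − 0 = 1, and there is no ∂_3, so H_2 ≅ Z.

H_0 ≅ Z,  H_1 ≅ Z^2,  H_2 ≅ Z.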